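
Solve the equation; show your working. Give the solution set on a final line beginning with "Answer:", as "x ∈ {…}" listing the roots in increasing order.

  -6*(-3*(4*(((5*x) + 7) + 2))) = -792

Step 1. [-6*(-3*(4*(((5*x) + 7) + 2))) = -792] divide by the outer -6. So div: -3*(4*(((5*x) + 7) + 2)) = 132.
Step 2. [-3*(4*(((5*x) + 7) + 2)) = 132] -3·(inner) — divide through by -3, so div: 4*(((5*x) + 7) + 2) = -44.
Step 3. [4*(((5*x) + 7) + 2) = -44] LHS = 4·(…); ÷4 both sides ⇒ div: ((5*x) + 7) + 2 = -11.
Step 4. [((5*x) + 7) + 2 = -11] 2 comes off first (subtract 2) ⇒ sub: (5*x) + 7 = -13.
Step 5. [(5*x) + 7 = -13] the outer +7 inverts by subtracting 7 ⇒ sub: 5*x = -20.
Step 6. [5*x = -20] divide by the outer 5. So div: x = -4.

Answer: x ∈ {-4}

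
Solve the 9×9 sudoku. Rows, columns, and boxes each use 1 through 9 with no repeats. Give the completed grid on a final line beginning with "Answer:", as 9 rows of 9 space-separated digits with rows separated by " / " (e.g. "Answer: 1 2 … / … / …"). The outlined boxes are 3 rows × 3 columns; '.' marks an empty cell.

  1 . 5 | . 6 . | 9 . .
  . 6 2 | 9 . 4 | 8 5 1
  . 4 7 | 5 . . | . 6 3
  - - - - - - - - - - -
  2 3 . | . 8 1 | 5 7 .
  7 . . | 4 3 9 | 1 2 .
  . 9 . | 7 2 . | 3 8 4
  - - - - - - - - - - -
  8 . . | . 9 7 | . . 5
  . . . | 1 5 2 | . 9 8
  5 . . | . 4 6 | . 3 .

Step 1. [r8c1∈{3,4,6}] in col 1, 4 fits only at r8c1. So r8c1=4.
Step 2. [r1c4∈{2,3,8}] across col 4, 2 lands solely at r1c4. So r1c4=2.
Step 3. [r9c9∈{2,7}] r9c9 is the only open cell in col 9 admitting 2, so r9c9=2.
Step 4. [r6c3∈{1,6}] in row 6, 1 fits only at r6c3, so r6c3=1.
Step 5. [r9c7∈{7}] nothing but 7 survives at r9c7, so r9c7=7.
Step 6. [r7c8∈{1,4}] in col 8, 1 fits only at r7c8. So r7c8=1.
Step 7. [r4c4∈{6}] only 6 remains possible at r4c4, so r4c4=6.
Step 8. [r8c7∈{6}] r8c7's peers cover all but 6. So r8c7=6.
Step 9. [r7c3∈{3,6}] across row 7, 6 lands solely at r7c3. So r7c3=6.
Step 10. [r1c2∈{8}] r1c2 has the single candidate 8. So r1c2=8.
Step 11. [r9c3∈{9}] r9c3 has the single candidate 9 ⇒ r9c3=9.
Step 12. [r4c3∈{4}] only 4 remains possible at r4c3. So r4c3=4.
Step 13. [r2c1∈{3}] r2c1 is down to just 3 ⇒ r2c1=3.
Step 14. [r2c5∈{7}] r2c5's peers cover all but 7 ⇒ r2c5=7.
Step 15. [r7c7∈{4}] only 4 remains possible at r7c7, so r7c7=4.
Step 16. [r3c7∈{2}] r3c7's peers cover all but 2. So r3c7=2.
Step 17. [r3c6∈{8}] r3c6's peers cover all but 8. So r3c6=8.
Step 18. [r8c2∈{7}] only 7 remains possible at r8c2, so r8c2=7.
Step 19. [r1c8∈{4}] r1c8 is down to just 4, so r1c8=4.
Step 20. [r9c4∈{8}] only 8 remains possible at r9c4, so r9c4=8.
Step 21. [r7c4∈{3}] r7c4 has the single candidate 3. So r7c4=3.
Step 22. [r3c1∈{9}] r3c1 has the single candidate 9. So r3c1=9.
Step 23. [r5c2∈{5}] r5c2 is down to just 5 ⇒ r5c2=5.
Step 24. [r9c2∈{1}] r9c2 is down to just 1. So r9c2=1.
Step 25. [r1c9∈{7}] nothing but 7 survives at r1c9. So r1c9=7.
Step 26. [r3c5∈{1}] nothing but 1 survives at r3c5. So r3c5=1.
Step 27. [r6c1∈{6}] r6c1's peers cover all but 6. So r6c1=6.
Step 28. [r5c3∈{8}] r5c3 is down to just 8. So r5c3=8.
Step 29. [r1c6∈{3}] only 3 remains possible at r1c6 ⇒ r1c6=3.
Step 30. [r7c2∈{2}] r7c2 is down to just 2, so r7c2=2.
Step 31. [r4c9∈{9}] nothing but 9 survives at r4c9 ⇒ r4c9=9.
Step 32. [r8c3∈{3}] r8c3 has the single candidate 3. So r8c3=3.
Step 33. [r5c9∈{6}] r5c9's peers cover all but 6. So r5c9=6.
Step 34. [r6c6∈{5}] only 5 remains possible at r6c6. So r6c6=5.

Answer: 1 8 5 2 6 3 9 4 7 / 3 6 2 9 7 4 8 5 1 / 9 4 7 5 1 8 2 6 3 / 2 3 4 6 8 1 5 7 9 / 7 5 8 4 3 9 1 2 6 / 6 9 1 7 2 5 3 8 4 / 8 2 6 3 9 7 4 1 5 / 4 7 3 1 5 2 6 9 8 / 5 1 9 8 4 6 7 3 2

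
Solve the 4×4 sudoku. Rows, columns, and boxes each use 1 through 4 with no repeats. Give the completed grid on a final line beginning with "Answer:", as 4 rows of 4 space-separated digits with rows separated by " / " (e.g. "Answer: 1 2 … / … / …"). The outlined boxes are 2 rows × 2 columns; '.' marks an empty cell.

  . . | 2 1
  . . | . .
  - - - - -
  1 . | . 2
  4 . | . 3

Step 1. [r2c2∈{1,2,3,4}] in row 2, 1 fits only at r2c2. So r2c2=1.
Step 2. [r2c3∈{3,4}] 3 has one home in col 3: r2c3. So r2c3=3.
Step 3. [r3c2∈{3}] r3c2 has the single candidate 3 ⇒ r3c2=3.
Step 4. [r1c2∈{4}] r1c2's peers cover all but 4, so r1c2=4.
Step 5. [r3c3∈{4}] r3c3's peers cover all but 4, so r3c3=4.
Step 6. [r2c1∈{2}] r2c1's peers cover all but 2. So r2c1=2.
Step 7. [r4c2∈{2}] r4c2's peers cover all but 2. So r4c2=2.
Step 8. [r1c1∈{3}] r1c1's peers cover all but 3 ⇒ r1c1=3.
Step 9. [r4c3∈{1}] nothing but 1 survives at r4c3, so r4c3=1.
Step 10. [r2c4∈{4}] r2c4 has the single candidate 4, so r2c4=4.

Answer: 3 4 2 1 / 2 1 3 4 / 1 3 4 2 / 4 2 1 3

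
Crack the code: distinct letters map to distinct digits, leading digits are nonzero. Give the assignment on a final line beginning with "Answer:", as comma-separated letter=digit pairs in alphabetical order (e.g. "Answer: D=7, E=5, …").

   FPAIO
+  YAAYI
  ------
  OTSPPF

Step 1. [col 1: O + I ≡ F (mod 10)] no forcing yet in column 1 (carry-in 0); F=6 is free and consistent — try it, so F=6.
Step 2. [col 1: O + I ≡ F (mod 10)] I=5 is one option consistent with column 1 (O + I ≡ F (mod 10), carry-in 0) — take it ⇒ I=5.
Step 3. [col 1: O + I ≡ F (mod 10)] from column 1 (I=5, F=6, carry-in 0, digits 5,6 already taken and all letters distinct): O must equal 1 ⇒ O=1.
Step 4. [col 2: I + Y ≡ P (mod 10)] no forcing yet in column 2 (carry-in 0); Y=3 is free and consistent — try it ⇒ Y=3.
Step 5. [col 2: I + Y ≡ P (mod 10)] in column 2 we have I+Y≡P with carry-in 0; given I=5, Y=3 and digits 1,3,5,6 already taken and all letters distinct, that pins P to 8. So P=8.
Step 6. [col 3: A + A ≡ P (mod 10)] no forcing yet in column 3 (carry-in 0); A=4 is free and consistent — try it. So A=4.
Step 7. [col 4: P + A ≡ S (mod 10)] column 4 reads P+A+carry(0)=S with P=8, A=4; with digits 1,3,4,5,6,8 already taken and all letters distinct, the only value for S is 2. So S=2.
Step 8. [col 5: F + Y ≡ T (mod 10)] from column 5 (F=6, Y=3, carry-in 1, digits 1,2,3,4,5,6,8 already taken and all letters distinct): T must equal 0, so T=0.

Answer: A=4, F=6, I=5, O=1, P=8, S=2, T=0, Y=3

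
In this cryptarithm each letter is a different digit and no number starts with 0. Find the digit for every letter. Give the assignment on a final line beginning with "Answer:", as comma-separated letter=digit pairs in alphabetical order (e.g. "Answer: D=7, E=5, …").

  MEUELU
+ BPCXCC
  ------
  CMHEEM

Step 1. [col 1: U + C ≡ M (mod 10)] several values work for M in column 1 (U + C ≡ M (mod 10), carry-in 0); try M=5, so M=5.
Step 2. [col 1: U + C ≡ M (mod 10)] C=8 is one option consistent with column 1 (U + C ≡ M (mod 10), carry-in 0) — take it. So C=8.
Step 3. [col 1: U + C ≡ M (mod 10)] column 1 reads U+C+carry(0)=M with C=8, M=5; with digits 5,8 already taken and all letters distinct, the only value for U is 7. So U=7.
Step 4. [col 2: L + C ≡ E (mod 10)] L=1 is one option consistent with column 2 (L + C ≡ E (mod 10), carry-in 1) — take it ⇒ L=1.
Step 5. [col 2: L + C ≡ E (mod 10)] column 2 reads L+C+carry(1)=E with L=1, C=8; with digits 1,5,7,8 already taken and all letters distinct, the only value for E is 0 ⇒ E=0.
Step 6. [col 3: E + X ≡ E (mod 10)] in column 3 we have E+X≡E with carry-in 1; given E=0 and digits 0,1,5,7,8 already taken and all letters distinct, that pins X to 9 ⇒ X=9.
Step 7. [col 4: U + C ≡ H (mod 10)] from column 4 (U=7, C=8, carry-in 1, digits 0,1,5,7,8,9 already taken and all letters distinct): H must equal 6. So H=6.
Step 8. [col 5: E + P ≡ M (mod 10)] from column 5 (E=0, M=5, carry-in 1, digits 0,1,5,6,7,8,9 already taken and all letters distinct): P must equal 4 ⇒ P=4.
Step 9. [col 6: M + B ≡ C (mod 10)] from column 6 (M=5, C=8, carry-in 0, digits 0,1,4,5,6,7,8,9 already taken and all letters distinct): B must equal 3 ⇒ B=3.

Answer: B=3, C=8, E=0, H=6, L=1, M=5, P=4, U=7, X=9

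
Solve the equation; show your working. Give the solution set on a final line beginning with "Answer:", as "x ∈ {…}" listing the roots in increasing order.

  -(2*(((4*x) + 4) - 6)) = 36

Step 1. [-(2*(((4*x) + 4) - 6)) = 36] flip signs both sides, so neg: 2*(((4*x) + 4) - 6) = -36.
Step 2. [2*(((4*x) + 4) - 6) = -36] 2·(inner) — divide through by 2 ⇒ div: ((4*x) + 4) - 6 = -18.
Step 3. [((4*x) + 4) - 6 = -18] 6 comes off first (add 6). So sub: (4*x) + 4 = -12.
Step 4. [(4*x) + 4 = -12] 4 comes off first (subtract 4), so sub: 4*x = -16.
Step 5. [4*x = -16] divide by the outer 4 ⇒ div: x = -4.

Answer: x ∈ {-4}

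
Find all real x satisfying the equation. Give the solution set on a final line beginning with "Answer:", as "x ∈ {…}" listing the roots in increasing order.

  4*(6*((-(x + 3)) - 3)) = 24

Step 1. [4*(6*((-(x + 3)) - 3)) = 24] 4·(inner) — divide through by 4 ⇒ div: 6*((-(x + 3)) - 3) = 6.
Step 2. [6*((-(x + 3)) - 3) = 6] 6 out front; divide by 6 ⇒ div: (-(x + 3)) - 3 = 1.
Step 3. [(-(x + 3)) - 3 = 1] add 3: x sits inside (… - 3). So sub: -(x + 3) = 4.
Step 4. [-(x + 3) = 4] LHS negated; negate both sides, so neg: x + 3 = -4.
Step 5. [x + 3 = -4] subtract 3: x sits inside (… + 3). So sub: x = -7.

Answer: x ∈ {-7}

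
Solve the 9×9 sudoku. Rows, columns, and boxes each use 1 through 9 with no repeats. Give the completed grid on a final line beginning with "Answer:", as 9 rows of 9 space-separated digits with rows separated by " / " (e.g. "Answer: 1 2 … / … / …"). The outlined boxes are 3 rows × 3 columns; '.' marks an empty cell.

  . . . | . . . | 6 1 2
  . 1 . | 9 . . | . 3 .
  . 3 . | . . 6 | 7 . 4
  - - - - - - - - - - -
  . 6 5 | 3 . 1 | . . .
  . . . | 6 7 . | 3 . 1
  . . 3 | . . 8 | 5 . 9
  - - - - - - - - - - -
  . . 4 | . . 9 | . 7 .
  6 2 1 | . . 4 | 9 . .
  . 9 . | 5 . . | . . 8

Step 1. [r2c9∈{5}] nothing but 5 survives at r2c9 ⇒ r2c9=5.
Step 2. [r2c7∈{8}] nothing but 8 survives at r2c7 ⇒ r2c7=8.
Step 3. [r9c3∈{7}] r9c3 is down to just 7 ⇒ r9c3=7.
Step 4. [r7c9∈{3,6}] r7c9 is the only open cell in col 9 admitting 6 ⇒ r7c9=6.
Step 5. [r6c1∈{1,2,4,7}] across row 6, 1 lands solely at r6c1 ⇒ r6c1=1.
Step 6. [r6c2∈{4,7}] in row 6, 7 fits only at r6c2 ⇒ r6c2=7.
Step 7. [r9c1∈{3}] r9c1 is down to just 3, so r9c1=3.
Step 8. [r9c6∈{2}] r9c6 is down to just 2 ⇒ r9c6=2.
Step 9. [r7c5∈{1,3,8}] row 7 places 3 nowhere but r7c5 ⇒ r7c5=3.
Step 10. [r9c8∈{4}] only 4 remains possible at r9c8, so r9c8=4.
Step 11. [r8c5∈{8}] nothing but 8 survives at r8c5, so r8c5=8.
Step 12. [r4c7∈{2,4}] across col 7, 4 lands solely at r4c7. So r4c7=4.
Step 13. [r2c6∈{7}] only 7 remains possible at r2c6. So r2c6=7.
Step 14. [r1c1∈{4,5,7,8,9}] r1c1 is the only open cell in row 1 admitting 7 ⇒ r1c1=7.
Step 15. [r1c3∈{8,9}] 9 has one home in row 1: r1c3 ⇒ r1c3=9.
Step 16. [r5c1∈{2,4,8,9}] row 5 places 9 nowhere but r5c1 ⇒ r5c1=9.
Step 17. [r7c4∈{1}] r7c4 is down to just 1, so r7c4=1.
Step 18. [r2c1∈{2,4}] 4 has one home in col 1: r2c1. So r2c1=4.
Step 19. [r2c5∈{2}] r2c5's peers cover all but 2, so r2c5=2.
Step 20. [r3c4∈{8}] only 8 remains possible at r3c4. So r3c4=8.
Step 21. [r5c3∈{2,8}] 8 has one home in col 3: r5c3. So r5c3=8.
Step 22. [r7c1∈{5,8}] in col 1, 8 fits only at r7c1. So r7c1=8.
Step 23. [r3c1∈{2,5}] col 1 places 5 nowhere but r3c1, so r3c1=5.
Step 24. [r6c5∈{4}] nothing but 4 survives at r6c5, so r6c5=4.
Step 25. [r5c8∈{2}] r5c8 has the single candidate 2, so r5c8=2.
Step 26. [r1c6∈{3,5}] in row 1, 3 fits only at r1c6. So r1c6=3.
Step 27. [r8c9∈{3}] r8c9's peers cover all but 3. So r8c9=3.
Step 28. [r5c2∈{4}] r5c2's peers cover all but 4 ⇒ r5c2=4.
Step 29. [r4c8∈{8}] only 8 remains possible at r4c8, so r4c8=8.
Step 30. [r7c7∈{2}] nothing but 2 survives at r7c7, so r7c7=2.
Step 31. [r7c2∈{5}] only 5 remains possible at r7c2 ⇒ r7c2=5.
Step 32. [r6c4∈{2}] r6c4 has the single candidate 2. So r6c4=2.
Step 33. [r8c4∈{7}] nothing but 7 survives at r8c4 ⇒ r8c4=7.
Step 34. [r2c3∈{6}] only 6 remains possible at r2c3 ⇒ r2c3=6.
Step 35. [r4c9∈{7}] r4c9 has the single candidate 7 ⇒ r4c9=7.
Step 36. [r1c2∈{8}] only 8 remains possible at r1c2 ⇒ r1c2=8.
Step 37. [r3c8∈{9}] only 9 remains possible at r3c8. So r3c8=9.
Step 38. [r4c5∈{9}] r4c5's peers cover all but 9 ⇒ r4c5=9.
Step 39. [r3c3∈{2}] r3c3's peers cover all but 2 ⇒ r3c3=2.
Step 40. [r5c6∈{5}] nothing but 5 survives at r5c6. So r5c6=5.
Step 41. [r9c5∈{6}] r9c5's peers cover all but 6 ⇒ r9c5=6.
Step 42. [r1c4∈{4}] only 4 remains possible at r1c4. So r1c4=4.
Step 43. [r9c7∈{1}] r9c7's peers cover all but 1 ⇒ r9c7=1.
Step 44. [r8c8∈{5}] only 5 remains possible at r8c8. So r8c8=5.
Step 45. [r4c1∈{2}] r4c1 is down to just 2 ⇒ r4c1=2.
Step 46. [r6c8∈{6}] r6c8 is down to just 6, so r6c8=6.
Step 47. [r3c5∈{1}] r3c5 has the single candidate 1. So r3c5=1.
Step 48. [r1c5∈{5}] r1c5 has the single candidate 5. So r1c5=5.

Answer: 7 8 9 4 5 3 6 1 2 / 4 1 6 9 2 7 8 3 5 / 5 3 2 8 1 6 7 9 4 / 2 6 5 3 9 1 4 8 7 / 9 4 8 6 7 5 3 2 1 / 1 7 3 2 4 8 5 6 9 / 8 5 4 1 3 9 2 7 6 / 6 2 1 7 8 4 9 5 3 / 3 9 7 5 6 2 1 4 8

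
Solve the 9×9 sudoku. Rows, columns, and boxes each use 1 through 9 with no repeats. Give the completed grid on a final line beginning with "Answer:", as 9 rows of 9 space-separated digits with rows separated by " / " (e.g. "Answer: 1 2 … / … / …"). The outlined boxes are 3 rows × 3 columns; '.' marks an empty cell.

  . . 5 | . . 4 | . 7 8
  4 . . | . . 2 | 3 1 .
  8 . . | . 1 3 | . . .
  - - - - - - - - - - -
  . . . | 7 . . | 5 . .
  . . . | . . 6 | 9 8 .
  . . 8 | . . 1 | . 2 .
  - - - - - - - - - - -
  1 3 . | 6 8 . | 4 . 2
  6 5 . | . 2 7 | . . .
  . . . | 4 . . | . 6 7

Step 1. [r1c4∈{9}] r1c4 is down to just 9 ⇒ r1c4=9.
Step 2. [r3c4∈{5}] r3c4 has the single candidate 5, so r3c4=5.
Step 3. [r6c4∈{3}] nothing but 3 survives at r6c4. So r6c4=3.
Step 4. [r7c3∈{7,9}] row 7 places 7 nowhere but r7c3. So r7c3=7.
Step 5. [r3c2∈{2,6,7,9}] across row 3, 7 lands solely at r3c2, so r3c2=7.
Step 6. [r1c2∈{1,2,6}] r1c2 is the only open cell in row 1 admitting 1, so r1c2=1.
Step 7. [r5c1∈{2,3,5,7}] r5c1 is the only open cell in row 5 admitting 7 ⇒ r5c1=7.
Step 8. [r8c3∈{4,9}] 4 has one home in row 8: r8c3 ⇒ r8c3=4.
Step 9. [r9c7∈{1,8}] row 9 places 1 nowhere but r9c7. So r9c7=1.
Step 10. [r5c5∈{4,5}] 5 has one home in row 5: r5c5 ⇒ r5c5=5.
Step 11. [r9c6∈{5,9}] 5 has one home in row 9: r9c6. So r9c6=5.
Step 12. [r7c6∈{9}] only 9 remains possible at r7c6, so r7c6=9.
Step 13. [r9c2∈{2,8,9}] r9c2 is the only open cell in row 9 admitting 8 ⇒ r9c2=8.
Step 14. [r5c4∈{2}] nothing but 2 survives at r5c4. So r5c4=2.
Step 15. [r4c2∈{2,4,6,9}] across col 2, 2 lands solely at r4c2. So r4c2=2.
Step 16. [r2c9∈{5,6,9}] r2c9 is the only open cell in row 2 admitting 5, so r2c9=5.
Step 17. [r1c5∈{6}] r1c5 is down to just 6. So r1c5=6.
Step 18. [r1c7∈{2}] only 2 remains possible at r1c7 ⇒ r1c7=2.
Step 19. [r3c3∈{2,6,9}] across row 3, 2 lands solely at r3c3 ⇒ r3c3=2.
Step 20. [r9c3∈{9}] r9c3 is down to just 9, so r9c3=9.
Step 21. [r3c7∈{6}] nothing but 6 survives at r3c7 ⇒ r3c7=6.
Step 22. [r2c2∈{6,9}] row 2 places 9 nowhere but r2c2 ⇒ r2c2=9.
Step 23. [r6c2∈{4,6}] in col 2, 6 fits only at r6c2, so r6c2=6.
Step 24. [r6c9∈{4}] only 4 remains possible at r6c9. So r6c9=4.
Step 25. [r4c8∈{3}] r4c8's peers cover all but 3. So r4c8=3.
Step 26. [r5c9∈{1}] nothing but 1 survives at r5c9. So r5c9=1.
Step 27. [r4c1∈{9}] r4c1 is down to just 9, so r4c1=9.
Step 28. [r8c8∈{9}] r8c8's peers cover all but 9 ⇒ r8c8=9.
Step 29. [r6c7∈{7}] r6c7's peers cover all but 7, so r6c7=7.
Step 30. [r6c5∈{9}] only 9 remains possible at r6c5 ⇒ r6c5=9.
Step 31. [r5c2∈{4}] r5c2's peers cover all but 4 ⇒ r5c2=4.
Step 32. [r7c8∈{5}] r7c8 has the single candidate 5, so r7c8=5.
Step 33. [r2c4∈{8}] r2c4's peers cover all but 8. So r2c4=8.
Step 34. [r6c1∈{5}] nothing but 5 survives at r6c1. So r6c1=5.
Step 35. [r4c3∈{1}] r4c3 has the single candidate 1 ⇒ r4c3=1.
Step 36. [r8c9∈{3}] r8c9 is down to just 3. So r8c9=3.
Step 37. [r5c3∈{3}] r5c3 is down to just 3, so r5c3=3.
Step 38. [r4c6∈{8}] only 8 remains possible at r4c6. So r4c6=8.
Step 39. [r4c5∈{4}] r4c5 is down to just 4 ⇒ r4c5=4.
Step 40. [r2c5∈{7}] r2c5's peers cover all but 7 ⇒ r2c5=7.
Step 41. [r9c5∈{3}] r9c5's peers cover all but 3. So r9c5=3.
Step 42. [r1c1∈{3}] r1c1 is down to just 3 ⇒ r1c1=3.
Step 43. [r3c9∈{9}] nothing but 9 survives at r3c9, so r3c9=9.
Step 44. [r3c8∈{4}] r3c8 is down to just 4 ⇒ r3c8=4.
Step 45. [r4c9∈{6}] r4c9 is down to just 6, so r4c9=6.
Step 46. [r8c4∈{1}] r8c4 has the single candidate 1, so r8c4=1.
Step 47. [r2c3∈{6}] nothing but 6 survives at r2c3 ⇒ r2c3=6.
Step 48. [r8c7∈{8}] r8c7 is down to just 8 ⇒ r8c7=8.
Step 49. [r9c1∈{2}] r9c1 is down to just 2. So r9c1=2.

Answer: 3 1 5 9 6 4 2 7 8 / 4 9 6 8 7 2 3 1 5 / 8 7 2 5 1 3 6 4 9 / 9 2 1 7 4 8 5 3 6 / 7 4 3 2 5 6 9 8 1 / 5 6 8 3 9 1 7 2 4 / 1 3 7 6 8 9 4 5 2 / 6 5 4 1 2 7 8 9 3 / 2 8 9 4 3 5 1 6 7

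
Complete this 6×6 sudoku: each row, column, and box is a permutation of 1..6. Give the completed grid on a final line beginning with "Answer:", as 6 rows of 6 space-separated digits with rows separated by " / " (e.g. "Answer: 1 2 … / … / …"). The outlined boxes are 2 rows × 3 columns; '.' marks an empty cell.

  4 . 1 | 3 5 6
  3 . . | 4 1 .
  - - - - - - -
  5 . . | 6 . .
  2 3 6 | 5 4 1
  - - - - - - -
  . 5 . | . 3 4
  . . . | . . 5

Step 1. [r5c3∈{2}] r5c3's peers cover all but 2. So r5c3=2.
Step 2. [r5c1∈{1,6}] in row 5, 6 fits only at r5c1, so r5c1=6.
Step 3. [r6c4∈{1,2}] in col 4, 2 fits only at r6c4, so r6c4=2.
Step 4. [r3c2∈{1,4}] 1 has one home in row 3: r3c2. So r3c2=1.
Step 5. [r2c6∈{2}] r2c6 is down to just 2 ⇒ r2c6=2.
Step 6. [r6c2∈{4}] r6c2's peers cover all but 4. So r6c2=4.
Step 7. [r1c2∈{2}] r1c2 is down to just 2. So r1c2=2.
Step 8. [r6c3∈{3}] nothing but 3 survives at r6c3, so r6c3=3.
Step 9. [r6c1∈{1}] r6c1 has the single candidate 1 ⇒ r6c1=1.
Step 10. [r5c4∈{1}] r5c4 has the single candidate 1, so r5c4=1.
Step 11. [r3c3∈{4}] r3c3's peers cover all but 4 ⇒ r3c3=4.
Step 12. [r3c6∈{3}] r3c6's peers cover all but 3. So r3c6=3.
Step 13. [r2c2∈{6}] r2c2's peers cover all but 6, so r2c2=6.
Step 14. [r2c3∈{5}] r2c3's peers cover all but 5, so r2c3=5.
Step 15. [r3c5∈{2}] only 2 remains possible at r3c5. So r3c5=2.
Step 16. [r6c5∈{6}] r6c5 has the single candidate 6 ⇒ r6c5=6.

Answer: 4 2 1 3 5 6 / 3 6 5 4 1 2 / 5 1 4 6 2 3 / 2 3 6 5 4 1 / 6 5 2 1 3 4 / 1 4 3 2 6 5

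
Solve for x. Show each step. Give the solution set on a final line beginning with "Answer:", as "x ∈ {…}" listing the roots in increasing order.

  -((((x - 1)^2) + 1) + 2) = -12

Step 1. [-((((x - 1)^2) + 1) + 2) = -12] leading − — multiply by −1, so neg: (((x - 1)^2) + 1) + 2 = 12.
Step 2. [(((x - 1)^2) + 1) + 2 = 12] 2 comes off first (subtract 2) ⇒ sub: ((x - 1)^2) + 1 = 10.
Step 3. [((x - 1)^2) + 1 = 10] +1 is outermost — subtract 1 both sides ⇒ sub: (x - 1)^2 = 9.
Step 4. [(x - 1)^2 = 9] 9 ≥ 0, LHS is (·)² — take ±√. So sqrt: x - 1 = 3 or -3.
Step 5. [x - 1 = 3 or -3] add 1: x sits inside (… - 1), so sub: x = 4 or -2.

Answer: x ∈ {-2, 4}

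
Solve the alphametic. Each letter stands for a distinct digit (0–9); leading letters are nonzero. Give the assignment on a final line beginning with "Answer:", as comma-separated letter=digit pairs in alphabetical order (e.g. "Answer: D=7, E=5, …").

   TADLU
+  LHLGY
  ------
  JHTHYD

Step 1. [col 1: U + Y ≡ D (mod 10)] Y=5 is one option consistent with column 1 (U + Y ≡ D (mod 10), carry-in 0) — take it, so Y=5.
Step 2. [col 1: U + Y ≡ D (mod 10)] column 1 (U + Y ≡ D (mod 10), carry-in 0) doesn't pin D yet; pick D=7 and continue, so D=7.
Step 3. [col 1: U + Y ≡ D (mod 10)] from column 1 (Y=5, D=7, carry-in 0, digits 5,7 already taken and all letters distinct): U must equal 2. So U=2.
Step 4. [col 2: L + G ≡ Y (mod 10)] several values work for G in column 2 (L + G ≡ Y (mod 10), carry-in 0); try G=9 ⇒ G=9.
Step 5. [col 2: L + G ≡ Y (mod 10)] column 2: given G=9, Y=5, carry-in 0, and digits 2,5,7,9 already taken and all letters distinct, L+G≡Y (mod 10) forces L=6. So L=6.
Step 6. [col 3: D + L ≡ H (mod 10)] from column 3 (D=7, L=6, carry-in 1, digits 2,5,6,7,9 already taken and all letters distinct): H must equal 4, so H=4.
Step 7. [col 4: A + H ≡ T (mod 10)] A=3 is one option consistent with column 4 (A + H ≡ T (mod 10), carry-in 1) — take it. So A=3.
Step 8. [J] the sum has 6 digits but both addends have 5; that extra leading digit J is the final carry, namely 1 ⇒ J=1.
Step 9. [col 4: A + H ≡ T (mod 10)] column 4 reads A+H+carry(1)=T with A=3, H=4; with digits 1,2,3,4,5,6,7,9 already taken and all letters distinct, the only value for T is 8 ⇒ T=8.

Answer: A=3, D=7, G=9, H=4, J=1, L=6, T=8, U=2, Y=5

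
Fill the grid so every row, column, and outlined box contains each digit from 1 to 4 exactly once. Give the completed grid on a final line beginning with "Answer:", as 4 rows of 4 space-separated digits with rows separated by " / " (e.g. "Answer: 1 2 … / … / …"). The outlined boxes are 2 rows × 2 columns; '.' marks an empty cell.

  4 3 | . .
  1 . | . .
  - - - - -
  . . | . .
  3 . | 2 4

Step 1. [r1c3∈{1}] r1c3 is down to just 1. So r1c3=1.
Step 2. [r3c3∈{3}] only 3 remains possible at r3c3. So r3c3=3.
Step 3. [r2c2∈{2}] r2c2 is down to just 2. So r2c2=2.
Step 4. [r3c2∈{1,4}] 4 has one home in row 3: r3c2 ⇒ r3c2=4.
Step 5. [r1c4∈{2}] nothing but 2 survives at r1c4, so r1c4=2.
Step 6. [r3c1∈{2}] r3c1 is down to just 2 ⇒ r3c1=2.
Step 7. [r4c2∈{1}] only 1 remains possible at r4c2, so r4c2=1.
Step 8. [r2c3∈{4}] nothing but 4 survives at r2c3 ⇒ r2c3=4.
Step 9. [r2c4∈{3}] nothing but 3 survives at r2c4. So r2c4=3.
Step 10. [r3c4∈{1}] only 1 remains possible at r3c4. So r3c4=1.

Answer: 4 3 1 2 / 1 2 4 3 / 2 4 3 1 / 3 1 2 4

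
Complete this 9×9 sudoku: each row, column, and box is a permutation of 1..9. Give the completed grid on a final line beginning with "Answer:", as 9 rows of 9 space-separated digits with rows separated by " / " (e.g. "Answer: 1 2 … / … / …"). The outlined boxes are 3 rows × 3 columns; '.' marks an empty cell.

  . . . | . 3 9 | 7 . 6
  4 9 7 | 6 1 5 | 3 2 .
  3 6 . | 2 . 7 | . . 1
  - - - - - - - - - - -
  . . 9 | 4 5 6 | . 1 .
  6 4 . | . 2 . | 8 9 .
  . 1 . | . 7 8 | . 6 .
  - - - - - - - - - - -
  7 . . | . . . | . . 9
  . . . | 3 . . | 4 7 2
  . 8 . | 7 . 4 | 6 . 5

Step 1. [r5c3∈{3,5}] across row 5, 5 lands solely at r5c3, so r5c3=5.
Step 2. [r6c1∈{2}] nothing but 2 survives at r6c1 ⇒ r6c1=2.
Step 3. [r8c6∈{1}] r8c6 is down to just 1, so r8c6=1.
Step 4. [r1c4∈{8}] only 8 remains possible at r1c4, so r1c4=8.
Step 5. [r9c3∈{1,2,3}] in row 9, 2 fits only at r9c3 ⇒ r9c3=2.
Step 6. [r7c3∈{1,3,4,6}] 4 has one home in row 7: r7c3. So r7c3=4.
Step 7. [r8c5∈{6,8,9}] row 8 places 8 nowhere but r8c5 ⇒ r8c5=8.
Step 8. [r8c2∈{5}] only 5 remains possible at r8c2, so r8c2=5.
Step 9. [r6c3∈{3}] r6c3 is down to just 3 ⇒ r6c3=3.
Step 10. [r1c8∈{4,5}] in row 1, 4 fits only at r1c8, so r1c8=4.
Step 11. [r4c9∈{3,7}] row 4 places 3 nowhere but r4c9 ⇒ r4c9=3.
Step 12. [r3c8∈{5,8}] across col 8, 5 lands solely at r3c8 ⇒ r3c8=5.
Step 13. [r9c1∈{1,9}] row 9 places 1 nowhere but r9c1 ⇒ r9c1=1.
Step 14. [r9c8∈{3}] r9c8's peers cover all but 3. So r9c8=3.
Step 15. [r9c5∈{9}] only 9 remains possible at r9c5 ⇒ r9c5=9.
Step 16. [r1c2∈{2}] r1c2 has the single candidate 2. So r1c2=2.
Step 17. [r7c8∈{8}] r7c8 is down to just 8 ⇒ r7c8=8.
Step 18. [r1c1∈{5}] only 5 remains possible at r1c1, so r1c1=5.
Step 19. [r5c4∈{1}] r5c4 has the single candidate 1. So r5c4=1.
Step 20. [r4c1∈{8}] only 8 remains possible at r4c1, so r4c1=8.
Step 21. [r6c4∈{9}] nothing but 9 survives at r6c4, so r6c4=9.
Step 22. [r4c7∈{2}] r4c7 is down to just 2 ⇒ r4c7=2.
Step 23. [r7c5∈{6}] nothing but 6 survives at r7c5 ⇒ r7c5=6.
Step 24. [r4c2∈{7}] r4c2's peers cover all but 7. So r4c2=7.
Step 25. [r5c9∈{7}] nothing but 7 survives at r5c9, so r5c9=7.
Step 26. [r7c2∈{3}] r7c2's peers cover all but 3 ⇒ r7c2=3.
Step 27. [r3c3∈{8}] r3c3 is down to just 8 ⇒ r3c3=8.
Step 28. [r7c6∈{2}] r7c6 is down to just 2 ⇒ r7c6=2.
Step 29. [r5c6∈{3}] only 3 remains possible at r5c6 ⇒ r5c6=3.
Step 30. [r6c9∈{4}] only 4 remains possible at r6c9. So r6c9=4.
Step 31. [r7c4∈{5}] r7c4 has the single candidate 5 ⇒ r7c4=5.
Step 32. [r8c3∈{6}] nothing but 6 survives at r8c3. So r8c3=6.
Step 33. [r8c1∈{9}] only 9 remains possible at r8c1 ⇒ r8c1=9.
Step 34. [r7c7∈{1}] r7c7 is down to just 1 ⇒ r7c7=1.
Step 35. [r1c3∈{1}] nothing but 1 survives at r1c3, so r1c3=1.
Step 36. [r2c9∈{8}] r2c9 is down to just 8 ⇒ r2c9=8.
Step 37. [r3c5∈{4}] nothing but 4 survives at r3c5 ⇒ r3c5=4.
Step 38. [r3c7∈{9}] nothing but 9 survives at r3c7, so r3c7=9.
Step 39. [r6c7∈{5}] only 5 remains possible at r6c7. So r6c7=5.

Answer: 5 2 1 8 3 9 7 4 6 / 4 9 7 6 1 5 3 2 8 / 3 6 8 2 4 7 9 5 1 / 8 7 9 4 5 6 2 1 3 / 6 4 5 1 2 3 8 9 7 / 2 1 3 9 7 8 5 6 4 / 7 3 4 5 6 2 1 8 9 / 9 5 6 3 8 1 4 7 2 / 1 8 2 7 9 4 6 3 5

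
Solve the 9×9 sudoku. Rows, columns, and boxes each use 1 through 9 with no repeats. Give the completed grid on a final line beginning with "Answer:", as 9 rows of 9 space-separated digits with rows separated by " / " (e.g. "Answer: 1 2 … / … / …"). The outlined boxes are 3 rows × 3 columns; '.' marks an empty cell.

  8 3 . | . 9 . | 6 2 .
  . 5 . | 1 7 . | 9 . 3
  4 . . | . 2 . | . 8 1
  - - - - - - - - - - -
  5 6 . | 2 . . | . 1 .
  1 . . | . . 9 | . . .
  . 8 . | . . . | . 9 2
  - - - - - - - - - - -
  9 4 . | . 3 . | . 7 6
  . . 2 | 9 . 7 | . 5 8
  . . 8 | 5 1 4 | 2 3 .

Step 1. [r8c7∈{1,4}] across row 8, 4 lands solely at r8c7, so r8c7=4.
Step 2. [r4c3∈{3,4,7,9}] r4c3 is the only open cell in row 4 admitting 9, so r4c3=9.
Step 3. [r2c3∈{6}] r2c3 is down to just 6. So r2c3=6.
Step 4. [r3c3∈{7}] r3c3 has the single candidate 7, so r3c3=7.
Step 5. [r3c7∈{5}] r3c7 has the single candidate 5 ⇒ r3c7=5.
Step 6. [r5c9∈{4,5,7}] r5c9 is the only open cell in col 9 admitting 5. So r5c9=5.
Step 7. [r8c5∈{6}] nothing but 6 survives at r8c5. So r8c5=6.
Step 8. [r6c6∈{1,3,5,6}] 1 has one home in row 6: r6c6. So r6c6=1.
Step 9. [r6c4∈{3,4,6,7}] row 6 places 6 nowhere but r6c4 ⇒ r6c4=6.
Step 10. [r5c4∈{3,4,7,8}] 7 has one home in col 4: r5c4 ⇒ r5c4=7.
Step 11. [r4c6∈{3,8}] in box 5, 3 fits only at r4c6, so r4c6=3.
Step 12. [r6c1∈{3,7}] in box 4, 7 fits only at r6c1 ⇒ r6c1=7.
Step 13. [r4c7∈{7,8}] 7 has one home in col 7: r4c7. So r4c7=7.
Step 14. [r4c9∈{4}] r4c9 has the single candidate 4 ⇒ r4c9=4.
Step 15. [r6c7∈{3}] nothing but 3 survives at r6c7, so r6c7=3.
Step 16. [r6c3∈{4}] r6c3's peers cover all but 4, so r6c3=4.
Step 17. [r4c5∈{8}] nothing but 8 survives at r4c5. So r4c5=8.
Step 18. [r1c3∈{1}] r1c3 has the single candidate 1 ⇒ r1c3=1.
Step 19. [r2c6∈{8}] only 8 remains possible at r2c6, so r2c6=8.
Step 20. [r8c2∈{1}] nothing but 1 survives at r8c2 ⇒ r8c2=1.
Step 21. [r9c1∈{6}] only 6 remains possible at r9c1. So r9c1=6.
Step 22. [r3c4∈{3}] r3c4 is down to just 3. So r3c4=3.
Step 23. [r7c7∈{1}] r7c7's peers cover all but 1. So r7c7=1.
Step 24. [r7c4∈{8}] nothing but 8 survives at r7c4. So r7c4=8.
Step 25. [r9c2∈{7}] r9c2's peers cover all but 7. So r9c2=7.
Step 26. [r1c4∈{4}] r1c4 has the single candidate 4 ⇒ r1c4=4.
Step 27. [r5c5∈{4}] only 4 remains possible at r5c5 ⇒ r5c5=4.
Step 28. [r5c3∈{3}] only 3 remains possible at r5c3, so r5c3=3.
Step 29. [r3c6∈{6}] r3c6 is down to just 6, so r3c6=6.
Step 30. [r1c6∈{5}] r1c6's peers cover all but 5. So r1c6=5.
Step 31. [r8c1∈{3}] r8c1 has the single candidate 3 ⇒ r8c1=3.
Step 32. [r7c6∈{2}] r7c6 is down to just 2 ⇒ r7c6=2.
Step 33. [r9c9∈{9}] r9c9 has the single candidate 9 ⇒ r9c9=9.
Step 34. [r5c8∈{6}] r5c8 is down to just 6 ⇒ r5c8=6.
Step 35. [r5c2∈{2}] r5c2 has the single candidate 2. So r5c2=2.
Step 36. [r2c1∈{2}] r2c1 has the single candidate 2, so r2c1=2.
Step 37. [r2c8∈{4}] r2c8 is down to just 4 ⇒ r2c8=4.
Step 38. [r3c2∈{9}] r3c2 is down to just 9 ⇒ r3c2=9.
Step 39. [r5c7∈{8}] nothing but 8 survives at r5c7. So r5c7=8.
Step 40. [r1c9∈{7}] only 7 remains possible at r1c9 ⇒ r1c9=7.
Step 41. [r6c5∈{5}] r6c5 has the single candidate 5. So r6c5=5.
Step 42. [r7c3∈{5}] r7c3 has the single candidate 5, so r7c3=5.

Answer: 8 3 1 4 9 5 6 2 7 / 2 5 6 1 7 8 9 4 3 / 4 9 7 3 2 6 5 8 1 / 5 6 9 2 8 3 7 1 4 / 1 2 3 7 4 9 8 6 5 / 7 8 4 6 5 1 3 9 2 / 9 4 5 8 3 2 1 7 6 / 3 1 2 9 6 7 4 5 8 / 6 7 8 5 1 4 2 3 9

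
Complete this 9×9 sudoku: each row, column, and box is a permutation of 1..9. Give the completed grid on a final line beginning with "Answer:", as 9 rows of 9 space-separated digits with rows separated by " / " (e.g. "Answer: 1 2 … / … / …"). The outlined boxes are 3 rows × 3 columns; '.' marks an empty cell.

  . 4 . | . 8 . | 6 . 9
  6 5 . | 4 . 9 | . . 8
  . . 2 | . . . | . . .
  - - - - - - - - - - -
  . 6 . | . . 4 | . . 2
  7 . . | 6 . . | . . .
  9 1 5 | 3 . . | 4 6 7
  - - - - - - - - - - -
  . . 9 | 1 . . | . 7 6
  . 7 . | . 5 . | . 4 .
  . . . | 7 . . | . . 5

Step 1. [r6c5∈{2}] r6c5 is down to just 2 ⇒ r6c5=2.
Step 2. [r3c4∈{5}] r3c4 is down to just 5 ⇒ r3c4=5.
Step 3. [r1c8∈{1,2,3,5}] across row 1, 5 lands solely at r1c8. So r1c8=5.
Step 4. [r6c6∈{8}] r6c6's peers cover all but 8 ⇒ r6c6=8.
Step 5. [r4c4∈{9}] r4c4's peers cover all but 9. So r4c4=9.
Step 6. [r5c5∈{1}] only 1 remains possible at r5c5, so r5c5=1.
Step 7. [r5c9∈{3}] r5c9's peers cover all but 3 ⇒ r5c9=3.
Step 8. [r8c7∈{1,2,3,8,9}] 9 has one home in row 8: r8c7, so r8c7=9.
Step 9. [r8c9∈{1}] r8c9's peers cover all but 1, so r8c9=1.
Step 10. [r7c1∈{2,3,4,5,8}] across row 7, 5 lands solely at r7c1, so r7c1=5.
Step 11. [r9c1∈{1,2,3,4,8}] 4 has one home in col 1: r9c1 ⇒ r9c1=4.
Step 12. [r8c1∈{2,3,8}] r8c1 is the only open cell in col 1 admitting 2, so r8c1=2.
Step 13. [r9c3∈{1,3,6,8}] across row 9, 1 lands solely at r9c3, so r9c3=1.
Step 14. [r4c7∈{1,5,8}] r4c7 is the only open cell in row 4 admitting 5 ⇒ r4c7=5.
Step 15. [r5c7∈{8}] nothing but 8 survives at r5c7, so r5c7=8.
Step 16. [r7c2∈{3,8}] in row 7, 8 fits only at r7c2 ⇒ r7c2=8.
Step 17. [r9c2∈{3}] r9c2 has the single candidate 3 ⇒ r9c2=3.
Step 18. [r7c7∈{2,3}] across box 9, 3 lands solely at r7c7. So r7c7=3.
Step 19. [r8c6∈{3,6}] across row 8, 3 lands solely at r8c6, so r8c6=3.
Step 20. [r9c7∈{2}] r9c7 is down to just 2, so r9c7=2.
Step 21. [r3c1∈{1,3,8}] row 3 places 8 nowhere but r3c1 ⇒ r3c1=8.
Step 22. [r4c1∈{3}] only 3 remains possible at r4c1 ⇒ r4c1=3.
Step 23. [r1c3∈{3,7}] in row 1, 3 fits only at r1c3. So r1c3=3.
Step 24. [r1c6∈{1,2,7}] across row 1, 7 lands solely at r1c6. So r1c6=7.
Step 25. [r3c6∈{1,6}] r3c6 is the only open cell in col 6 admitting 1. So r3c6=1.
Step 26. [r2c5∈{3}] r2c5 has the single candidate 3 ⇒ r2c5=3.
Step 27. [r2c7∈{1,7}] 1 has one home in col 7: r2c7. So r2c7=1.
Step 28. [r9c5∈{6,9}] in row 9, 9 fits only at r9c5, so r9c5=9.
Step 29. [r7c6∈{2}] only 2 remains possible at r7c6, so r7c6=2.
Step 30. [r4c5∈{7}] r4c5 has the single candidate 7. So r4c5=7.
Step 31. [r8c4∈{8}] r8c4 has the single candidate 8, so r8c4=8.
Step 32. [r9c6∈{6}] r9c6's peers cover all but 6. So r9c6=6.
Step 33. [r1c4∈{2}] only 2 remains possible at r1c4, so r1c4=2.
Step 34. [r5c3∈{4}] r5c3's peers cover all but 4. So r5c3=4.
Step 35. [r9c8∈{8}] r9c8 is down to just 8, so r9c8=8.
Step 36. [r2c8∈{2}] nothing but 2 survives at r2c8, so r2c8=2.
Step 37. [r3c7∈{7}] r3c7 is down to just 7. So r3c7=7.
Step 38. [r1c1∈{1}] r1c1's peers cover all but 1, so r1c1=1.
Step 39. [r5c6∈{5}] r5c6 has the single candidate 5 ⇒ r5c6=5.
Step 40. [r2c3∈{7}] r2c3's peers cover all but 7 ⇒ r2c3=7.
Step 41. [r3c9∈{4}] r3c9's peers cover all but 4. So r3c9=4.
Step 42. [r3c5∈{6}] r3c5 has the single candidate 6, so r3c5=6.
Step 43. [r4c3∈{8}] only 8 remains possible at r4c3, so r4c3=8.
Step 44. [r4c8∈{1}] r4c8's peers cover all but 1 ⇒ r4c8=1.
Step 45. [r3c8∈{3}] r3c8's peers cover all but 3 ⇒ r3c8=3.
Step 46. [r8c3∈{6}] r8c3 is down to just 6 ⇒ r8c3=6.
Step 47. [r3c2∈{9}] r3c2 is down to just 9. So r3c2=9.
Step 48. [r5c8∈{9}] only 9 remains possible at r5c8 ⇒ r5c8=9.
Step 49. [r5c2∈{2}] r5c2's peers cover all but 2 ⇒ r5c2=2.
Step 50. [r7c5∈{4}] r7c5 is down to just 4 ⇒ r7c5=4.

Answer: 1 4 3 2 8 7 6 5 9 / 6 5 7 4 3 9 1 2 8 / 8 9 2 5 6 1 7 3 4 / 3 6 8 9 7 4 5 1 2 / 7 2 4 6 1 5 8 9 3 / 9 1 5 3 2 8 4 6 7 / 5 8 9 1 4 2 3 7 6 / 2 7 6 8 5 3 9 4 1 / 4 3 1 7 9 6 2 8 5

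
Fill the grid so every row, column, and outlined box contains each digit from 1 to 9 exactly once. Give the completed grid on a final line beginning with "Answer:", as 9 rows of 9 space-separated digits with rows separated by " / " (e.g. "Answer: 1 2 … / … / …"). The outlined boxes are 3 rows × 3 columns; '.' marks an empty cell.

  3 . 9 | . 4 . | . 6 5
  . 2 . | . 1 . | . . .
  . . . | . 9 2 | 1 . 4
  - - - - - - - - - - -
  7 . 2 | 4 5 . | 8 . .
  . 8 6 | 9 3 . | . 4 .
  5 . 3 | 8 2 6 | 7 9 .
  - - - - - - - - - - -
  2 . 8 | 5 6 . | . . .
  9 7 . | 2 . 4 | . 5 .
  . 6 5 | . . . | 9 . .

Step 1. [r2c7∈{3}] r2c7 has the single candidate 3, so r2c7=3.
Step 2. [r8c9∈{1,3,6,8}] 3 has one home in row 8: r8c9. So r8c9=3.
Step 3. [r9c4∈{1,3,7}] 1 has one home in col 4: r9c4 ⇒ r9c4=1.
Step 4. [r6c9∈{1}] r6c9 is down to just 1, so r6c9=1.
Step 5. [r9c5∈{7,8}] across col 5, 7 lands solely at r9c5 ⇒ r9c5=7.
Step 6. [r1c4∈{7}] r1c4 is down to just 7, so r1c4=7.
Step 7. [r7c2∈{1,3,4}] col 2 places 3 nowhere but r7c2 ⇒ r7c2=3.
Step 8. [r2c9∈{7,8,9}] row 2 places 9 nowhere but r2c9, so r2c9=9.
Step 9. [r9c9∈{2,8}] across col 9, 8 lands solely at r9c9. So r9c9=8.
Step 10. [r3c3∈{7}] nothing but 7 survives at r3c3. So r3c3=7.
Step 11. [r5c1∈{1}] r5c1's peers cover all but 1. So r5c1=1.
Step 12. [r2c4∈{6}] r2c4 is down to just 6, so r2c4=6.
Step 13. [r3c8∈{8}] only 8 remains possible at r3c8, so r3c8=8.
Step 14. [r2c1∈{4,8}] r2c1 is the only open cell in col 1 admitting 8. So r2c1=8.
Step 15. [r7c8∈{1,7}] 1 has one home in row 7: r7c8. So r7c8=1.
Step 16. [r5c7∈{2,5}] row 5 places 5 nowhere but r5c7. So r5c7=5.
Step 17. [r4c6∈{1}] r4c6's peers cover all but 1 ⇒ r4c6=1.
Step 18. [r8c5∈{8}] nothing but 8 survives at r8c5, so r8c5=8.
Step 19. [r1c2∈{1}] only 1 remains possible at r1c2. So r1c2=1.
Step 20. [r1c6∈{8}] r1c6 has the single candidate 8 ⇒ r1c6=8.
Step 21. [r7c9∈{7}] only 7 remains possible at r7c9 ⇒ r7c9=7.
Step 22. [r4c8∈{3}] r4c8 is down to just 3 ⇒ r4c8=3.
Step 23. [r4c2∈{9}] only 9 remains possible at r4c2 ⇒ r4c2=9.
Step 24. [r9c6∈{3}] nothing but 3 survives at r9c6. So r9c6=3.
Step 25. [r2c6∈{5}] r2c6 has the single candidate 5. So r2c6=5.
Step 26. [r8c3∈{1}] r8c3 has the single candidate 1. So r8c3=1.
Step 27. [r3c1∈{6}] r3c1 is down to just 6 ⇒ r3c1=6.
Step 28. [r1c7∈{2}] r1c7 is down to just 2. So r1c7=2.
Step 29. [r7c7∈{4}] r7c7 has the single candidate 4, so r7c7=4.
Step 30. [r9c8∈{2}] r9c8 is down to just 2 ⇒ r9c8=2.
Step 31. [r3c2∈{5}] r3c2 has the single candidate 5 ⇒ r3c2=5.
Step 32. [r8c7∈{6}] r8c7's peers cover all but 6. So r8c7=6.
Step 33. [r5c6∈{7}] only 7 remains possible at r5c6, so r5c6=7.
Step 34. [r2c3∈{4}] r2c3 has the single candidate 4. So r2c3=4.
Step 35. [r6c2∈{4}] r6c2's peers cover all but 4, so r6c2=4.
Step 36. [r7c6∈{9}] r7c6 has the single candidate 9, so r7c6=9.
Step 37. [r9c1∈{4}] r9c1 has the single candidate 4 ⇒ r9c1=4.
Step 38. [r3c4∈{3}] only 3 remains possible at r3c4. So r3c4=3.
Step 39. [r4c9∈{6}] r4c9 has the single candidate 6, so r4c9=6.
Step 40. [r5c9∈{2}] only 2 remains possible at r5c9. So r5c9=2.
Step 41. [r2c8∈{7}] nothing but 7 survives at r2c8 ⇒ r2c8=7.

Answer: 3 1 9 7 4 8 2 6 5 / 8 2 4 6 1 5 3 7 9 / 6 5 7 3 9 2 1 8 4 / 7 9 2 4 5 1 8 3 6 / 1 8 6 9 3 7 5 4 2 / 5 4 3 8 2 6 7 9 1 / 2 3 8 5 6 9 4 1 7 / 9 7 1 2 8 4 6 5 3 / 4 6 5 1 7 3 9 2 8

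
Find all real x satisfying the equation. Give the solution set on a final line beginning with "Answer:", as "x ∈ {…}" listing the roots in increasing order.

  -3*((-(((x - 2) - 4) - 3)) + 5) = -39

Step 1. [-3*((-(((x - 2) - 4) - 3)) + 5) = -39] divide by the outer -3. So div: (-(((x - 2) - 4) - 3)) + 5 = 13.
Step 2. [(-(((x - 2) - 4) - 3)) + 5 = 13] +5 is outermost — subtract 5 both sides ⇒ sub: -(((x - 2) - 4) - 3) = 8.
Step 3. [-(((x - 2) - 4) - 3) = 8] leading − — multiply by −1, so neg: ((x - 2) - 4) - 3 = -8.
Step 4. [((x - 2) - 4) - 3 = -8] -3 is outermost — add 3 both sides ⇒ sub: (x - 2) - 4 = -5.
Step 5. [(x - 2) - 4 = -5] 4 comes off first (add 4), so sub: x - 2 = -1.
Step 6. [x - 2 = -1] the outer -2 inverts by adding 2 ⇒ sub: x = 1.

Answer: x ∈ {1}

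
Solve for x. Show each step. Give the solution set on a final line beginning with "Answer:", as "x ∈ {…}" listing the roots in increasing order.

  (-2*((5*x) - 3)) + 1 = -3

Step 1. [(-2*((5*x) - 3)) + 1 = -3] +1 is outermost — subtract 1 both sides ⇒ sub: -2*((5*x) - 3) = -4.
Step 2. [-2*((5*x) - 3) = -4] divide by the outer -2. So div: (5*x) - 3 = 2.
Step 3. [(5*x) - 3 = 2] peel the -3: add 3 from each side. So sub: 5*x = 5.
Step 4. [5*x = 5] divide by the outer 5 ⇒ div: x = 1.

Answer: x ∈ {1}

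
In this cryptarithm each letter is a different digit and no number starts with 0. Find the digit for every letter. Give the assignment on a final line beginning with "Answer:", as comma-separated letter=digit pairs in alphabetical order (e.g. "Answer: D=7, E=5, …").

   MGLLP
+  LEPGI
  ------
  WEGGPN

Step 1. [col 1: P + I ≡ N (mod 10)] no forcing yet in column 1 (carry-in 0); I=9 is free and consistent — try it. So I=9.
Step 2. [W] the sum has 6 digits but both addends have 5; that extra leading digit W is the final carry, namely 1, so W=1.
Step 3. [col 1: P + I ≡ N (mod 10)] column 1 (P + I ≡ N (mod 10), carry-in 0) doesn't pin P yet; pick P=3 and continue. So P=3.
Step 4. [col 1: P + I ≡ N (mod 10)] column 1 reads P+I+carry(0)=N with P=3, I=9; with digits 1,3,9 already taken and all letters distinct, the only value for N is 2. So N=2.
Step 5. [col 2: L + G ≡ P (mod 10)] G=8 is one option consistent with column 2 (L + G ≡ P (mod 10), carry-in 1) — take it, so G=8.
Step 6. [col 2: L + G ≡ P (mod 10)] from column 2 (G=8, P=3, carry-in 1, digits 1,2,3,8,9 already taken and all letters distinct): L must equal 4. So L=4.
Step 7. [col 4: G + E ≡ G (mod 10)] from column 4 (G=8, carry-in 0, digits 1,2,3,4,8,9 already taken and all letters distinct): E must equal 0 ⇒ E=0.
Step 8. [col 5: M + L ≡ E (mod 10)] column 5: given L=4, E=0, carry-in 0, and digits 0,1,2,3,4,8,9 already taken and all letters distinct, M+L≡E (mod 10) forces M=6, so M=6.

Answer: E=0, G=8, I=9, L=4, M=6, N=2, P=3, W=1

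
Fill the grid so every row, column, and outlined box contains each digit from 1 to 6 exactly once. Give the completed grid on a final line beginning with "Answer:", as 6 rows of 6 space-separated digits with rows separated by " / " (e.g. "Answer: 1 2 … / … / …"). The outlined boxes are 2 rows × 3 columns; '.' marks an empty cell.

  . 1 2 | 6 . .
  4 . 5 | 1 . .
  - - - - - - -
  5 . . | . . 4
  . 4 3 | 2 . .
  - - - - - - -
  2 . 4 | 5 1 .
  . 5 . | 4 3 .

Step 1. [r3c5∈{6}] r3c5 has the single candidate 6, so r3c5=6.
Step 2. [r6c3∈{1,6}] r6c3 is the only open cell in col 3 admitting 6 ⇒ r6c3=6.
Step 3. [r1c1∈{3}] r1c1's peers cover all but 3. So r1c1=3.
Step 4. [r4c5∈{5}] only 5 remains possible at r4c5. So r4c5=5.
Step 5. [r3c3∈{1}] only 1 remains possible at r3c3. So r3c3=1.
Step 6. [r6c6∈{2}] r6c6 is down to just 2 ⇒ r6c6=2.
Step 7. [r5c2∈{3}] r5c2 is down to just 3 ⇒ r5c2=3.
Step 8. [r1c6∈{5}] r1c6 is down to just 5. So r1c6=5.
Step 9. [r2c5∈{2}] only 2 remains possible at r2c5 ⇒ r2c5=2.
Step 10. [r2c2∈{6}] r2c2's peers cover all but 6, so r2c2=6.
Step 11. [r3c4∈{3}] nothing but 3 survives at r3c4, so r3c4=3.
Step 12. [r3c2∈{2}] r3c2's peers cover all but 2 ⇒ r3c2=2.
Step 13. [r6c1∈{1}] nothing but 1 survives at r6c1. So r6c1=1.
Step 14. [r2c6∈{3}] nothing but 3 survives at r2c6. So r2c6=3.
Step 15. [r4c6∈{1}] nothing but 1 survives at r4c6 ⇒ r4c6=1.
Step 16. [r1c5∈{4}] nothing but 4 survives at r1c5. So r1c5=4.
Step 17. [r5c6∈{6}] r5c6's peers cover all but 6. So r5c6=6.
Step 18. [r4c1∈{6}] r4c1's peers cover all but 6 ⇒ r4c1=6.

Answer: 3 1 2 6 4 5 / 4 6 5 1 2 3 / 5 2 1 3 6 4 / 6 4 3 2 5 1 / 2 3 4 5 1 6 / 1 5 6 4 3 2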